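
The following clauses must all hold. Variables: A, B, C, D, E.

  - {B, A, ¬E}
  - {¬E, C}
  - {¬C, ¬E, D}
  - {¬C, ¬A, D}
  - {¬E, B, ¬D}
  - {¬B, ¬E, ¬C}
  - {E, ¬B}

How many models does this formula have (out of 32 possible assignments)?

Satisfying assignments:
  A=0 B=0 C=0 D=0 E=0
  A=0 B=0 C=0 D=1 E=0
  A=0 B=0 C=1 D=0 E=0
  A=0 B=0 C=1 D=1 E=0
  A=1 B=0 C=0 D=0 E=0
  A=1 B=0 C=0 D=1 E=0
  A=1 B=0 C=1 D=1 E=0
That's 7 in total.

7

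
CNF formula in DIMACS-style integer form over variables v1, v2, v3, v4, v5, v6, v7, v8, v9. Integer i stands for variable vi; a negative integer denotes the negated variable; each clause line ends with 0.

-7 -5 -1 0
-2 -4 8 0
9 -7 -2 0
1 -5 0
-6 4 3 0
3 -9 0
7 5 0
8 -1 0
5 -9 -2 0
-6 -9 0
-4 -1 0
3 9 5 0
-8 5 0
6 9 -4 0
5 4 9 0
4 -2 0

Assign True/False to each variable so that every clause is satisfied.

v1 = True, v2 = False, v3 = True, v4 = False, v5 = True, v6 = True, v7 = False, v8 = True, v9 = False

v2 occurs only negated in the remaining clauses — set v2 = False.
v3 occurs only positively in the remaining clauses — set v3 = True.
Set v1 = True and propagate.
  then v8 is forced to True.
  then v4 is forced to False.
  then v5 is forced to True.
  then v7 is forced to False.
Try v6 = True.
  then v9 is forced to False.
Every clause has at least one true literal under this assignment.
Check each clause:
  1. (¬v7 ∨ ¬v5 ∨ ¬v1) — ¬v7 is true.
  2. (¬v2 ∨ ¬v4 ∨ v8) — v8 is true.
  3. (v9 ∨ ¬v7 ∨ ¬v2) — ¬v7 is true.
  4. (¬v5 ∨ v1) — v1 is true.
  5. (v3 ∨ v4 ∨ ¬v6) — v3 is true.
  6. (v3 ∨ ¬v9) — v3 is true.
  7. (v5 ∨ v7) — v5 is true.
  8. (v8 ∨ ¬v1) — v8 is true.
  9. (¬v9 ∨ v5 ∨ ¬v2) — v5 is true.
  10. (¬v6 ∨ ¬v9) — ¬v9 is true.
  11. (¬v1 ∨ ¬v4) — ¬v4 is true.
  12. (v3 ∨ v5 ∨ v9) — v3 is true.
  13. (v5 ∨ ¬v8) — v5 is true.
  14. (v9 ∨ v6 ∨ ¬v4) — ¬v4 is true.
  15. (v5 ∨ v4 ∨ v9) — v5 is true.
  16. (¬v2 ∨ v4) — ¬v2 is true.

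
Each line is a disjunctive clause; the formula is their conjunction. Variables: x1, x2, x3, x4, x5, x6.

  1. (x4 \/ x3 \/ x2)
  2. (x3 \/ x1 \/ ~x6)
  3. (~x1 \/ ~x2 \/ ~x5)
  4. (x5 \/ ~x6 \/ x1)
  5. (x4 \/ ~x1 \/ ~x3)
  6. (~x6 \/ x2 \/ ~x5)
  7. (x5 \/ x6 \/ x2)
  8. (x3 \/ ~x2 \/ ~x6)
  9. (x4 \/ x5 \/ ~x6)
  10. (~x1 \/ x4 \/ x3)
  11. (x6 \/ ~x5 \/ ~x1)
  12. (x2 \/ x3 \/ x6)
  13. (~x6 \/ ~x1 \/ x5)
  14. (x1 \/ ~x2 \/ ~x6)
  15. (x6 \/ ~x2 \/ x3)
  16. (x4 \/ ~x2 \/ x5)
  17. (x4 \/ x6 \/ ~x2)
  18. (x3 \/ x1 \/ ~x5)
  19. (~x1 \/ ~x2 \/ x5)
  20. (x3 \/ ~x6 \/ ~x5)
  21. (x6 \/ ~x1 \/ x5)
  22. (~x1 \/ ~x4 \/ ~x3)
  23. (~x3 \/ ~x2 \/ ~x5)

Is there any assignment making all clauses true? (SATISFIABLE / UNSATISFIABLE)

Try x1 = False.
The remaining clauses are satisfied by x2 = False, x3 = True, x4 = True, x5 = True, x6 = False.
Every clause has at least one true literal under this assignment.
So x1=False, x2=False, x3=True, x4=True, x5=True, x6=False is a satisfying assignment.

SATISFIABLE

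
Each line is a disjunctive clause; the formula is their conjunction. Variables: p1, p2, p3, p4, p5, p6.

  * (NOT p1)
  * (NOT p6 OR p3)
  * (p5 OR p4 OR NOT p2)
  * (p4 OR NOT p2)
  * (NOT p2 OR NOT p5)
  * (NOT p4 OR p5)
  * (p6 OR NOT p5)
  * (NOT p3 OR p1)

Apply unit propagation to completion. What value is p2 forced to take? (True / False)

(NOT p1) is a unit clause: p1 = False.
From (p1 OR NOT p3) and p1 = False: p3 = False.
In (p3 OR NOT p6), p3 is now false; NOT p6 must hold, so p6 = False.
From (p6 OR NOT p5) and p6 = False: p5 = False.
From (p5 OR NOT p4) and p5 = False: p4 = False.
(p5 OR p4 OR NOT p2): since p4 = False, p5 = False, the clause reduces to (NOT p2). p2 = False.

False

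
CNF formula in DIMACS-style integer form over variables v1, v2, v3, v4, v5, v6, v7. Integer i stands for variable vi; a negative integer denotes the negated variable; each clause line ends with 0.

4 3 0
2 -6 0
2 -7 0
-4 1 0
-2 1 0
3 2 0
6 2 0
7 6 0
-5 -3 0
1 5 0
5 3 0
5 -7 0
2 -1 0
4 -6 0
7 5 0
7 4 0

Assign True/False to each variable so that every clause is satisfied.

Set v1 = True and propagate.
  then v2 is forced to True.
Branch on v3: take v3 = False.
  then v4 is forced to True.
  then v5 is forced to True.
Set v6 = False and propagate.
  then v7 is forced to True.
Every clause has at least one true literal under this assignment.
Check each clause:
  1. {v4, v3} — v4 is true.
  2. {v2, ¬v6} — ¬v6 is true.
  3. {v2, ¬v7} — v2 is true.
  4. {¬v4, v1} — v1 is true.
  5. {v1, ¬v2} — v1 is true.
  6. {v2, v3} — v2 is true.
  7. {v2, v6} — v2 is true.
  8. {v7, v6} — v7 is true.
  9. {¬v5, ¬v3} — ¬v3 is true.
  10. {v5, v1} — v1 is true.
  11. {v5, v3} — v5 is true.
  12. {v5, ¬v7} — v5 is true.
  13. {v2, ¬v1} — v2 is true.
  14. {v4, ¬v6} — ¬v6 is true.
  15. {v5, v7} — v5 is true.
  16. {v4, v7} — v4 is true.

v1=True  v2=True  v3=False  v4=True  v5=True  v6=False  v7=True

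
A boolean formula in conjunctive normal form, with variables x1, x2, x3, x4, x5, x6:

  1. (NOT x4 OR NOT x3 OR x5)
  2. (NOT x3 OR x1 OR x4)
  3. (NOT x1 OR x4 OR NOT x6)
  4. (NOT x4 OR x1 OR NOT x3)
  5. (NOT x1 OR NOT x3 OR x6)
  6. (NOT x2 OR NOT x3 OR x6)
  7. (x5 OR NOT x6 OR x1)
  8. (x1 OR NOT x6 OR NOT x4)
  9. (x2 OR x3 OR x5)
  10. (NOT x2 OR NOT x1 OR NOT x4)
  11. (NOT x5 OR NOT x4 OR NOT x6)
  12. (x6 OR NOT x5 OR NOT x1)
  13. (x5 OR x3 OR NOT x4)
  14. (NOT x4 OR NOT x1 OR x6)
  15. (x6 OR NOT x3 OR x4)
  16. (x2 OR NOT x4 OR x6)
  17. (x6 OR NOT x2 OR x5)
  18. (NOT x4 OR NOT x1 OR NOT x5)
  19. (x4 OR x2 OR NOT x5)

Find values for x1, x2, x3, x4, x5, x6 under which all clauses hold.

Try x1 = False.
The remaining clauses are satisfied by x2 = True, x3 = False, x4 = False, x5 = True, x6 = True.
Every clause has at least one true literal under this assignment.

x1=0, x2=1, x3=0, x4=0, x5=1, x6=1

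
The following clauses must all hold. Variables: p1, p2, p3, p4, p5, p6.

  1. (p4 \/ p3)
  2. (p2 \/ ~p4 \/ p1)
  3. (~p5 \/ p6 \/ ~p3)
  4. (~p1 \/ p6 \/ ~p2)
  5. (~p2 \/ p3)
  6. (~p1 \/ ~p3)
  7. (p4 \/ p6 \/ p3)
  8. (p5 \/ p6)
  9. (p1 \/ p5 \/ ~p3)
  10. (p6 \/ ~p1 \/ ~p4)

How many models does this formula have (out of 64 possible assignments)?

Satisfying assignments:
  p1=0 p2=0 p3=1 p4=0 p5=1 p6=1
  p1=0 p2=1 p3=1 p4=0 p5=1 p6=1
  p1=0 p2=1 p3=1 p4=1 p5=1 p6=1
  p1=1 p2=0 p3=0 p4=1 p5=0 p6=1
  p1=1 p2=0 p3=0 p4=1 p5=1 p6=1
That's 5 in total.

5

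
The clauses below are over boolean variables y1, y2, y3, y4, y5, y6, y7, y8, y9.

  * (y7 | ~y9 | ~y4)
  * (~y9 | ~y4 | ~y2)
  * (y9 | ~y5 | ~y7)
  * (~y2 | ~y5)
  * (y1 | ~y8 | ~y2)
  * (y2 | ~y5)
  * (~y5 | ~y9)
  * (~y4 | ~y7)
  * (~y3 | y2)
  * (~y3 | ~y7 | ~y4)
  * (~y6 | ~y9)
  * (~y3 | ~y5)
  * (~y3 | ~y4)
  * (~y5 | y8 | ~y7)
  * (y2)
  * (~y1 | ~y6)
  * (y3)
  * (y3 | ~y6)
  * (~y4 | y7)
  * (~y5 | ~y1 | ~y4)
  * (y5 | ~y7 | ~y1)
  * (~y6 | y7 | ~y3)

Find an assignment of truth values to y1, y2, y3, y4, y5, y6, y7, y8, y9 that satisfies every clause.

The clause (y2) is unit: y2 must be True.
(~y5) is a unit clause, so y5 = False.
(y3) is a unit clause, so y3 = True.
The clause (~y4) is unit: y4 must be False.
Pure literal: y6 appears only negated; assign y6 = False.
Branch on y1: take y1 = True.
  then y7 is forced to False.
y8, y9 are now unconstrained; take y8 = True, y9 = True.
Every clause has at least one true literal under this assignment.

y1=True, y2=True, y3=True, y4=False, y5=False, y6=False, y7=False, y8=True, y9=True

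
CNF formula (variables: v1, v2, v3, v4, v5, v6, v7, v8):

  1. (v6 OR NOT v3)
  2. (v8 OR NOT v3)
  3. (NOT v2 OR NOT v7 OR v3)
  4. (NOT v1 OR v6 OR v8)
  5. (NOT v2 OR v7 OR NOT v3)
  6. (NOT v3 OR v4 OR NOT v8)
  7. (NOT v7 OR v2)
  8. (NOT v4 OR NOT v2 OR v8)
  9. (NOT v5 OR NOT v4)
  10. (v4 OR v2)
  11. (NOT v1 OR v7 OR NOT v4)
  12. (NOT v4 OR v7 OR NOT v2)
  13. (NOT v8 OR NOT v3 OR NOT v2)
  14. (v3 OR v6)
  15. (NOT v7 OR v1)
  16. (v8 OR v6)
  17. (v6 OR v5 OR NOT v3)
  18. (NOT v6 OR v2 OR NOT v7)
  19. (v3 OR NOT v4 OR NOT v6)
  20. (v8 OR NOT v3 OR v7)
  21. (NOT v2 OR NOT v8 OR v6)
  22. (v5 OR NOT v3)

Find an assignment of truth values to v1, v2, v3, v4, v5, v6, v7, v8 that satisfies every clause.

v1=False, v2=True, v3=False, v4=False, v5=False, v6=True, v7=False, v8=True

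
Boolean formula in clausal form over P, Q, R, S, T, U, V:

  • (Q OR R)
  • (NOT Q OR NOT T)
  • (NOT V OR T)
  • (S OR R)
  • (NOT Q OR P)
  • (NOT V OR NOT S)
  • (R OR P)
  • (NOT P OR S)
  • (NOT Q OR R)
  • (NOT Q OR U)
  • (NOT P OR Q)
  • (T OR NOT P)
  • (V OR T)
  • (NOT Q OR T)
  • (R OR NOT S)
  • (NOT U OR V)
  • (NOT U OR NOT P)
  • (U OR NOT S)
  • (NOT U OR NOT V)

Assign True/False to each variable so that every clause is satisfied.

P=False  Q=False  R=True  S=False  T=True  U=False  V=True

Check each clause:
  1. (Q OR R) — R is true.
  2. (NOT Q OR NOT T) — NOT Q is true.
  3. (NOT V OR T) — T is true.
  4. (R OR S) — R is true.
  5. (P OR NOT Q) — NOT Q is true.
  6. (NOT S OR NOT V) — NOT S is true.
  7. (R OR P) — R is true.
  8. (NOT P OR S) — NOT P is true.
  9. (R OR NOT Q) — R is true.
  10. (NOT Q OR U) — NOT Q is true.
  11. (NOT P OR Q) — NOT P is true.
  12. (NOT P OR T) — T is true.
  13. (T OR V) — T is true.
  14. (T OR NOT Q) — T is true.
  15. (NOT S OR R) — R is true.
  16. (V OR NOT U) — NOT U is true.
  17. (NOT P OR NOT U) — NOT U is true.
  18. (U OR NOT S) — NOT S is true.
  19. (NOT U OR NOT V) — NOT U is true.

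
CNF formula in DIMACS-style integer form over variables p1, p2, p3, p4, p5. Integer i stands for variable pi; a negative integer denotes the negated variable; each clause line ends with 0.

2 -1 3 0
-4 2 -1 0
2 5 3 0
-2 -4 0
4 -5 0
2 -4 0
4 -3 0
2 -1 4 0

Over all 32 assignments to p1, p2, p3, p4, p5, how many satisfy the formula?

The models are:
  p1=0 p2=1 p3=0 p4=0 p5=0
  p1=1 p2=1 p3=0 p4=0 p5=0
That's 2 in total.

2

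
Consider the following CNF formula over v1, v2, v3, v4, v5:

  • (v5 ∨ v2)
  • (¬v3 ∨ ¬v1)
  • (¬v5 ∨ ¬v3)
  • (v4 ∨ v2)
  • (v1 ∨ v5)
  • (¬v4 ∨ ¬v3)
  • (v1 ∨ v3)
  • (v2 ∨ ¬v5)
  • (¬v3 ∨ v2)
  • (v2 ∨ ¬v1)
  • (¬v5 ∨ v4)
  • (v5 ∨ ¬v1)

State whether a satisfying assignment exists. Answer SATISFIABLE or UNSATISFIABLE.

SATISFIABLE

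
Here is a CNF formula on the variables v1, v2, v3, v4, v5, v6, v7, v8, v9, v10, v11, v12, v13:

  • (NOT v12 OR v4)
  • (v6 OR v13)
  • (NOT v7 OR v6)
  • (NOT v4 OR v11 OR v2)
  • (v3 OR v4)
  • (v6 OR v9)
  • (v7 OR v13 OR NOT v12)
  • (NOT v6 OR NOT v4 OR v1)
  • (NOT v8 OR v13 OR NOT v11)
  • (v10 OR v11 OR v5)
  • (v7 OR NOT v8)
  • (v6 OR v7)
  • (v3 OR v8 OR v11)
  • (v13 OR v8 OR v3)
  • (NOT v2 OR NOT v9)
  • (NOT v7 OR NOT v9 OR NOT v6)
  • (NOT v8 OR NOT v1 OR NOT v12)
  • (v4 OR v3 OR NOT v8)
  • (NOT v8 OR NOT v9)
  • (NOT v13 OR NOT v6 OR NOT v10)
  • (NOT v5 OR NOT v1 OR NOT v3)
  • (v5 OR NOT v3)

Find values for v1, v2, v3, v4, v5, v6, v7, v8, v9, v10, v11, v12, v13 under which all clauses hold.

v1=F, v2=F, v3=T, v4=F, v5=T, v6=T, v7=T, v8=T, v9=F, v10=F, v11=F, v12=F, v13=F

v12 occurs only negated in the remaining clauses — set v12 = False.
Branch on v1: take v1 = False.
Set v2 = False and propagate.
Set v3 = True and propagate.
  then v5 is forced to True.
For the remaining variables, v4 = False, v6 = True, v7 = True, v8 = True, v9 = False, v10 = False, v11 = False, v13 = False works.
Check each clause:
  1. (v4 OR NOT v12) — NOT v12 is true.
  2. (v13 OR v6) — v6 is true.
  3. (v6 OR NOT v7) — v6 is true.
  4. (v11 OR NOT v4 OR v2) — NOT v4 is true.
  5. (v3 OR v4) — v3 is true.
  6. (v9 OR v6) — v6 is true.
  7. (v7 OR NOT v12 OR v13) — NOT v12 is true.
  8. (v1 OR NOT v4 OR NOT v6) — NOT v4 is true.
  9. (NOT v11 OR NOT v8 OR v13) — NOT v11 is true.
  10. (v5 OR v10 OR v11) — v5 is true.
  11. (v7 OR NOT v8) — v7 is true.
  12. (v7 OR v6) — v6 is true.
  13. (v11 OR v8 OR v3) — v8 is true.
  14. (v3 OR v8 OR v13) — v8 is true.
  15. (NOT v2 OR NOT v9) — NOT v2 is true.
  16. (NOT v9 OR NOT v7 OR NOT v6) — NOT v9 is true.
  17. (NOT v12 OR NOT v1 OR NOT v8) — NOT v12 is true.
  18. (v3 OR v4 OR NOT v8) — v3 is true.
  19. (NOT v8 OR NOT v9) — NOT v9 is true.
  20. (NOT v10 OR NOT v13 OR NOT v6) — NOT v13 is true.
  21. (NOT v5 OR NOT v1 OR NOT v3) — NOT v1 is true.
  22. (NOT v3 OR v5) — v5 is true.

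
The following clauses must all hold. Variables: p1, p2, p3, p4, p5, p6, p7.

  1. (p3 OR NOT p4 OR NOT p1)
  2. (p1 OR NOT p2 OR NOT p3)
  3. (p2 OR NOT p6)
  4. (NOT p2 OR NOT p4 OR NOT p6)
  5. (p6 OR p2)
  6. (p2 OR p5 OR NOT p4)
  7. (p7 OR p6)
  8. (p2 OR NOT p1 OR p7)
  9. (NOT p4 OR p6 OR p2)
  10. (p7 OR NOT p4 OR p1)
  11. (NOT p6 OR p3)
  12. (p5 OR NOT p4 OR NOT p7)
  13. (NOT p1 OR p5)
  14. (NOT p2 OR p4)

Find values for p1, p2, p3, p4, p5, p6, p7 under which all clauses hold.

p1=T  p2=T  p3=T  p4=T  p5=T  p6=F  p7=T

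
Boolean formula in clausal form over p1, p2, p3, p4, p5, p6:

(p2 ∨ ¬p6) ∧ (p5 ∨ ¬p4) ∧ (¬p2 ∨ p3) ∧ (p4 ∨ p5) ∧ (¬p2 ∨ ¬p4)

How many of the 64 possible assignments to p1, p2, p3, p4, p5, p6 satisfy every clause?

12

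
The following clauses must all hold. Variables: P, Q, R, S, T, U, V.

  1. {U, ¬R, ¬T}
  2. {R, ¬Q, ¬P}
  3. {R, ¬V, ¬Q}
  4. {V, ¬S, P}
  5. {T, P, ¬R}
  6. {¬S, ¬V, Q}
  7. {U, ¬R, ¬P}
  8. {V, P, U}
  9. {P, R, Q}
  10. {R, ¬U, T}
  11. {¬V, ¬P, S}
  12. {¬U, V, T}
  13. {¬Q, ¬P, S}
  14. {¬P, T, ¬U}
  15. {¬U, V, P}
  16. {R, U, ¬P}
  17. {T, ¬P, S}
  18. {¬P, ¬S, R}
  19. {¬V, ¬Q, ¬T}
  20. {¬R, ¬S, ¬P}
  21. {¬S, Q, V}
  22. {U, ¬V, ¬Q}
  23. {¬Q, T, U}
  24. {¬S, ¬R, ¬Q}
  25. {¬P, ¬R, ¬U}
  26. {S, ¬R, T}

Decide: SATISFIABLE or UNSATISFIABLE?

Branch on P: take P = False.
Branch on Q: take Q = False.
  then R is forced to True.
  then T is forced to True.
  then U is forced to True.
  then V is forced to True.
  then S is forced to False.
Every clause has at least one true literal under this assignment.
So P=F  Q=F  R=T  S=F  T=T  U=T  V=T is a satisfying assignment.

SATISFIABLE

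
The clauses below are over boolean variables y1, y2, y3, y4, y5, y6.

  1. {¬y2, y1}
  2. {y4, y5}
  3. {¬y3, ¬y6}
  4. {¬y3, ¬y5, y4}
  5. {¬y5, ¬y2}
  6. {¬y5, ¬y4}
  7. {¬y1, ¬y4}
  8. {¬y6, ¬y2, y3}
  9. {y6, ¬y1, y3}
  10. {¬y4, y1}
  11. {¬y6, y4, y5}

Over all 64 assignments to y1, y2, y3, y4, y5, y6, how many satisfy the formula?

The models are:
  y1=F y2=F y3=F y4=F y5=T y6=F
  y1=F y2=F y3=F y4=F y5=T y6=T
  y1=T y2=F y3=F y4=F y5=T y6=T
Count: 3.

3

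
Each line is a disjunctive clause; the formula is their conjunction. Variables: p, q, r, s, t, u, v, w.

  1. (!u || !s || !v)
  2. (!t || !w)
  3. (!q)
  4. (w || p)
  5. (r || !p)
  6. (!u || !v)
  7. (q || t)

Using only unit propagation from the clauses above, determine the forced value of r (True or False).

Unit clause (!q) sets q = False.
(t || q) with q = False leaves only t, so t = True.
(!t || !w) with t = True leaves only !w, so w = False.
(p || w) with w = False leaves only p, so p = True.
(!p || r) with p = True leaves only r, so r = True.

True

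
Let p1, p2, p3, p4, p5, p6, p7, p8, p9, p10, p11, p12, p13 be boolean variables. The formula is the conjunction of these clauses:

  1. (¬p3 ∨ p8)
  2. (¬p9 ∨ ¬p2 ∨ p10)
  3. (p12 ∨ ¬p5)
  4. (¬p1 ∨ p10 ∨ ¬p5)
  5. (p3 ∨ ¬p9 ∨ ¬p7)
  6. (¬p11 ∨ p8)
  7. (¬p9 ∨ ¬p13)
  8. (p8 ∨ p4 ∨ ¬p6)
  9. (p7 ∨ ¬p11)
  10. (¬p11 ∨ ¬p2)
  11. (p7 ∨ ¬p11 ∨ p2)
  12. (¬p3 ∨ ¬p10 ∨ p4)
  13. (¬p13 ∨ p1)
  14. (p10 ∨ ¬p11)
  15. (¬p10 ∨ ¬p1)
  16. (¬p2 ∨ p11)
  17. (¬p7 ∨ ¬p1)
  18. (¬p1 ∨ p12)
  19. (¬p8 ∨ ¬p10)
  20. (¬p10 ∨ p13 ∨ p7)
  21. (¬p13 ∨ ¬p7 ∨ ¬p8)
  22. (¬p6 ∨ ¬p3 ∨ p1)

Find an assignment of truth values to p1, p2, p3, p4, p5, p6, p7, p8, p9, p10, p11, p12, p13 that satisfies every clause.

p1=T, p2=F, p3=T, p4=T, p5=F, p6=F, p7=F, p8=T, p9=T, p10=F, p11=F, p12=T, p13=F

Pure literal: p4 appears only positively; assign p4 = True.
Pure literal: p5 appears only negated; assign p5 = False.
Branch on p1: take p1 = True.
  then p10 is forced to False.
  then p11 is forced to False.
  then p2 is forced to False.
  then p7 is forced to False.
  then p12 is forced to True.
Branch on p3: take p3 = True.
  then p8 is forced to True.
Branch on p9: take p9 = True.
  then p13 is forced to False.
p6 is now unconstrained; take p6 = False.
Every clause has at least one true literal under this assignment.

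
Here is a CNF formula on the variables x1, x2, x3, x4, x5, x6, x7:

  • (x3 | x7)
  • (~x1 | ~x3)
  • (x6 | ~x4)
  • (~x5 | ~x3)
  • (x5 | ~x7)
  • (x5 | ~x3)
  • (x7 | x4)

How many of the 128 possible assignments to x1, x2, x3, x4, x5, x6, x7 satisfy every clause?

Case analysis on x3 and x5:
  x3=1, x5=1: a clause becomes empty — 0.
  x3=1, x5=0: a clause becomes empty — 0.
  x3=0, x5=1: x1, x2 free; 3 ways for (x4,x6,x7) × 2^2 = 12.
  x3=0, x5=0: a clause becomes empty — 0.
Total: 0 + 0 + 12 + 0 = 12.

12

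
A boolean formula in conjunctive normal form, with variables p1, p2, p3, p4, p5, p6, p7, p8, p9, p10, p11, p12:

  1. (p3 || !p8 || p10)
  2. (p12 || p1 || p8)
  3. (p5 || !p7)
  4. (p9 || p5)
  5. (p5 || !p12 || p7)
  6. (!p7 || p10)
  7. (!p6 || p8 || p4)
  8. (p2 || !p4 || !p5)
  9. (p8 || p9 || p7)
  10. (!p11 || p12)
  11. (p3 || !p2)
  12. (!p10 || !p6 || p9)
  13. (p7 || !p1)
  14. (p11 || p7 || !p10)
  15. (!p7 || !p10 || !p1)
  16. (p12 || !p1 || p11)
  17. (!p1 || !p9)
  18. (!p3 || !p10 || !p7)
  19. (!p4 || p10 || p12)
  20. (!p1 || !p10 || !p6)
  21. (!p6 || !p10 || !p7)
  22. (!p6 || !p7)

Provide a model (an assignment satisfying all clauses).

p1 = False, p2 = True, p3 = True, p4 = True, p5 = True, p6 = True, p7 = False, p8 = False, p9 = True, p10 = False, p11 = True, p12 = True

Check each clause:
  1. (p10 || p3 || !p8) — !p8 is true.
  2. (p1 || p8 || p12) — p12 is true.
  3. (!p7 || p5) — !p7 is true.
  4. (p5 || p9) — p9 is true.
  5. (p7 || p5 || !p12) — p5 is true.
  6. (p10 || !p7) — !p7 is true.
  7. (p4 || !p6 || p8) — p4 is true.
  8. (!p4 || p2 || !p5) — p2 is true.
  9. (p9 || p8 || p7) — p9 is true.
  10. (p12 || !p11) — p12 is true.
  11. (p3 || !p2) — p3 is true.
  12. (!p6 || !p10 || p9) — p9 is true.
  13. (!p1 || p7) — !p1 is true.
  14. (p11 || !p10 || p7) — p11 is true.
  15. (!p10 || !p7 || !p1) — !p7 is true.
  16. (!p1 || p12 || p11) — p11 is true.
  17. (!p9 || !p1) — !p1 is true.
  18. (!p10 || !p3 || !p7) — !p7 is true.
  19. (p10 || p12 || !p4) — p12 is true.
  20. (!p10 || !p1 || !p6) — !p10 is true.
  21. (!p10 || !p7 || !p6) — !p7 is true.
  22. (!p6 || !p7) — !p7 is true.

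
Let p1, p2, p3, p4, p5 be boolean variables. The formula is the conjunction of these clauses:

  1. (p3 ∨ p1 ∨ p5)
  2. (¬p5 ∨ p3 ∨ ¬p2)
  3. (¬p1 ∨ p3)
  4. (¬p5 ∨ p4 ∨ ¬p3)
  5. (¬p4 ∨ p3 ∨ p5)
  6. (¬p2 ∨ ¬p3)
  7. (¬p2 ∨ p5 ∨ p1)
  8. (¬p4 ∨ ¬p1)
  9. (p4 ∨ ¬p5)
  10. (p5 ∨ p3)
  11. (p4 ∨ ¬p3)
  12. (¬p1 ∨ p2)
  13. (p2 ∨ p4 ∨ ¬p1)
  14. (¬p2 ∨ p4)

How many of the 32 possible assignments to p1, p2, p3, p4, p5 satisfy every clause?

3

Satisfying assignments:
  p1=0 p2=0 p3=0 p4=1 p5=1
  p1=0 p2=0 p3=1 p4=1 p5=0
  p1=0 p2=0 p3=1 p4=1 p5=1
Count: 3.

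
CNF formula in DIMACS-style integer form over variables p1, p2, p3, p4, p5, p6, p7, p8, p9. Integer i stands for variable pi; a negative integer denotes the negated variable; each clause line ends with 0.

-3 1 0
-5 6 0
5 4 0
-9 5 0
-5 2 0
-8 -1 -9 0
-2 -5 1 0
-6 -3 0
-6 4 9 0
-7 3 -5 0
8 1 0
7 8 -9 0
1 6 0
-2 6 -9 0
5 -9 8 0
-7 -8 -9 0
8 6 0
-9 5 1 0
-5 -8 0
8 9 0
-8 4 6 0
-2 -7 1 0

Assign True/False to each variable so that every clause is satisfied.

p1=T, p2=T, p3=F, p4=T, p5=F, p6=F, p7=T, p8=T, p9=F

Pure literal: p4 appears only positively; assign p4 = True.
Branch on p1: take p1 = True.
For the remaining variables, p2 = True, p3 = False, p5 = False, p6 = False, p7 = True, p8 = True, p9 = False works.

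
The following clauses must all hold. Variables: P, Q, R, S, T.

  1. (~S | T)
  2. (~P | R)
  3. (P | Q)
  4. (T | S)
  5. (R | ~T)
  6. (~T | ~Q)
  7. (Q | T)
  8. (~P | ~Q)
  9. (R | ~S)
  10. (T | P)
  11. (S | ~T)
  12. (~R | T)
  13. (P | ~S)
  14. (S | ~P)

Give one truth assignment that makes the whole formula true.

Try P = True.
  then R is forced to True.
  then Q is forced to False.
  then T is forced to True.
  then S is forced to True.
Check each clause:
  1. (~S | T) — T is true.
  2. (R | ~P) — R is true.
  3. (P | Q) — P is true.
  4. (S | T) — S is true.
  5. (~T | R) — R is true.
  6. (~Q | ~T) — ~Q is true.
  7. (T | Q) — T is true.
  8. (~Q | ~P) — ~Q is true.
  9. (~S | R) — R is true.
  10. (P | T) — P is true.
  11. (~T | S) — S is true.
  12. (T | ~R) — T is true.
  13. (~S | P) — P is true.
  14. (S | ~P) — S is true.

P = 1  Q = 0  R = 1  S = 1  T = 1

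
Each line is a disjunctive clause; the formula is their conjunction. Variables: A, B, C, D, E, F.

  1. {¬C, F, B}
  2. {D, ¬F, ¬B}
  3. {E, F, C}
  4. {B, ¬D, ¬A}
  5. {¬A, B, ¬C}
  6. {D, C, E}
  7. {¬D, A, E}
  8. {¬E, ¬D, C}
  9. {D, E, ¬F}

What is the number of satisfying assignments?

Case analysis on D and C:
  D=T, C=T: 7 of the 16 assignments to (A,B,E,F) work.
  D=T, C=F: remaining (A,B,E,F) ∈ {(T,T,F,T)} — 1.
  D=F, C=T: 5 of the 16 assignments to (A,B,E,F) work.
  D=F, C=F: A free; 3 ways for (B,E,F) × 2^1 = 6.
Total: 7 + 1 + 5 + 6 = 19.

19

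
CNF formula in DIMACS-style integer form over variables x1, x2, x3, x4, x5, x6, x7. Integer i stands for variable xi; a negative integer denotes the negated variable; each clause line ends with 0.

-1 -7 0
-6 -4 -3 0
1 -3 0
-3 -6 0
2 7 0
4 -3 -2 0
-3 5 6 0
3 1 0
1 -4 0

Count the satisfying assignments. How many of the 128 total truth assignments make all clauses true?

9

Case analysis on x3 and x1:
  x3=T, x1=T: remaining (x2,x4,x5,x6,x7) ∈ {(T,T,T,F,F)} — 1.
  x3=T, x1=F: a clause becomes empty — 0.
  x3=F, x1=T: forces x2=T; x7=F; x4, x5, x6 free → 2^3 = 8.
  x3=F, x1=F: a clause becomes empty — 0.
Total: 1 + 0 + 8 + 0 = 9.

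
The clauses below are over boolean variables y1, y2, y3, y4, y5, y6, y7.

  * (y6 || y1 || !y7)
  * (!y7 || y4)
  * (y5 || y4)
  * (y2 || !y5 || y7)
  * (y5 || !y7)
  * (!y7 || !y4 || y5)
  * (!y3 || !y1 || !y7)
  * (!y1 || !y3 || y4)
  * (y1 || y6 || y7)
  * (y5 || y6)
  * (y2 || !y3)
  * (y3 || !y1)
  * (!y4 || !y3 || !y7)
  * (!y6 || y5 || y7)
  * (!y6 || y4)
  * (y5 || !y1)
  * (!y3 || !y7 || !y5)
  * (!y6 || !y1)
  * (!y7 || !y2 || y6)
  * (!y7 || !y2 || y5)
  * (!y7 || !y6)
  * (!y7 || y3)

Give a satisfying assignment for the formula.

y1=False, y2=True, y3=False, y4=True, y5=True, y6=True, y7=False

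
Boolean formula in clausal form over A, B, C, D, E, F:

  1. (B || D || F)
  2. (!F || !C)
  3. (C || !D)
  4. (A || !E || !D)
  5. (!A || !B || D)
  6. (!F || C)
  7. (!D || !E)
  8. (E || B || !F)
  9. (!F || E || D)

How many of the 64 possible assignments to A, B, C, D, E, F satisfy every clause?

Case analysis on D and F:
  D=1, F=1: a clause becomes empty — 0.
  D=1, F=0: remaining (A,B,C,E) ∈ {(0,0,1,0); (0,1,1,0); (1,0,1,0); (1,1,1,0)} — 4.
  D=0, F=1: a clause becomes empty — 0.
  D=0, F=0: remaining (A,B,C,E) ∈ {(0,1,0,0); (0,1,0,1); (0,1,1,0); (0,1,1,1)} — 4.
Total: 0 + 4 + 0 + 4 = 8.

8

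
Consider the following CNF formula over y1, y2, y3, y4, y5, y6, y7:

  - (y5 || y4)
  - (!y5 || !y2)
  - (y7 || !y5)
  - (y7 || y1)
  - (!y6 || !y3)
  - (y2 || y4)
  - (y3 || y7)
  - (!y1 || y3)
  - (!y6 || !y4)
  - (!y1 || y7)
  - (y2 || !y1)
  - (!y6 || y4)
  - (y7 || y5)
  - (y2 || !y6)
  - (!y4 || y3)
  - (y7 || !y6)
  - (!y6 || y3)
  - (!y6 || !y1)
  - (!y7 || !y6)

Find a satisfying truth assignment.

Pure literal: y6 appears only negated; assign y6 = False.
Set y1 = False and propagate.
  then y7 is forced to True.
For the remaining variables, y2 = True, y3 = True, y4 = True, y5 = False works.

y1=F, y2=T, y3=T, y4=T, y5=F, y6=F, y7=T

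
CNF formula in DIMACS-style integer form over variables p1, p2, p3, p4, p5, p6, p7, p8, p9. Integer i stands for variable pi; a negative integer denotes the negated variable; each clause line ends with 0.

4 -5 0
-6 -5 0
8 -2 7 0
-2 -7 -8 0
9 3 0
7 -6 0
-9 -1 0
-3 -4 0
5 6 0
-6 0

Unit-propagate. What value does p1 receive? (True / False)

(~p6) stands alone — p6 = False.
From (p5 | p6) and p6 = False: p5 = True.
(~p5 | p4): since p5 = True, the clause reduces to (p4). p4 = True.
(~p4 | ~p3) with p4 = True leaves only ~p3, so p3 = False.
(p3 | p9) with p3 = False leaves only p9, so p9 = True.
(~p1 | ~p9): since p9 = True, the clause reduces to (~p1). p1 = False.

False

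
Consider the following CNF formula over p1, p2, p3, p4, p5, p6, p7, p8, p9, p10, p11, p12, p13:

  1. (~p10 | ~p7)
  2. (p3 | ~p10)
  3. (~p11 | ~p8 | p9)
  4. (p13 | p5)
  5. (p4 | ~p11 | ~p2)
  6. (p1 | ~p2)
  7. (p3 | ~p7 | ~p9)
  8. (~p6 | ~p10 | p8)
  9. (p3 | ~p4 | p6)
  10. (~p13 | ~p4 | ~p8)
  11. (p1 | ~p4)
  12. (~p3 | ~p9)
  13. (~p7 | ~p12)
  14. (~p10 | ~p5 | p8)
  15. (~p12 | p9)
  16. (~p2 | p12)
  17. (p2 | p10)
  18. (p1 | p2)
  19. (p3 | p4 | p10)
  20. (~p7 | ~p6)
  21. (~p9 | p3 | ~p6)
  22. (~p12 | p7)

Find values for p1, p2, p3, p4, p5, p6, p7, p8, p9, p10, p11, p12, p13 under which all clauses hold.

p1 occurs only positively in the remaining clauses — set p1 = True.
Pure literal: p11 appears only negated; assign p11 = False.
Branch on p2: take p2 = False.
  then p10 is forced to True.
  then p7 is forced to False.
  then p3 is forced to True.
  then p9 is forced to False.
  then p12 is forced to False.
Set p4 = False and propagate.
Branch on p5: take p5 = True.
  then p8 is forced to True.
p6, p13 are now unconstrained; take p6 = False, p13 = False.
Check each clause:
  1. (~p10 | ~p7) — ~p7 is true.
  2. (p3 | ~p10) — p3 is true.
  3. (~p11 | p9 | ~p8) — ~p11 is true.
  4. (p13 | p5) — p5 is true.
  5. (~p11 | p4 | ~p2) — ~p11 is true.
  6. (~p2 | p1) — p1 is true.
  7. (~p9 | p3 | ~p7) — ~p7 is true.
  8. (~p6 | p8 | ~p10) — p8 is true.
  9. (p6 | p3 | ~p4) — p3 is true.
  10. (~p4 | ~p13 | ~p8) — ~p13 is true.
  11. (p1 | ~p4) — p1 is true.
  12. (~p9 | ~p3) — ~p9 is true.
  13. (~p7 | ~p12) — ~p7 is true.
  14. (~p10 | ~p5 | p8) — p8 is true.
  15. (~p12 | p9) — ~p12 is true.
  16. (p12 | ~p2) — ~p2 is true.
  17. (p10 | p2) — p10 is true.
  18. (p2 | p1) — p1 is true.
  19. (p10 | p4 | p3) — p10 is true.
  20. (~p6 | ~p7) — ~p7 is true.
  21. (p3 | ~p6 | ~p9) — ~p6 is true.
  22. (~p12 | p7) — ~p12 is true.

p1 = True  p2 = False  p3 = True  p4 = False  p5 = True  p6 = False  p7 = False  p8 = True  p9 = False  p10 = True  p11 = False  p12 = False  p13 = False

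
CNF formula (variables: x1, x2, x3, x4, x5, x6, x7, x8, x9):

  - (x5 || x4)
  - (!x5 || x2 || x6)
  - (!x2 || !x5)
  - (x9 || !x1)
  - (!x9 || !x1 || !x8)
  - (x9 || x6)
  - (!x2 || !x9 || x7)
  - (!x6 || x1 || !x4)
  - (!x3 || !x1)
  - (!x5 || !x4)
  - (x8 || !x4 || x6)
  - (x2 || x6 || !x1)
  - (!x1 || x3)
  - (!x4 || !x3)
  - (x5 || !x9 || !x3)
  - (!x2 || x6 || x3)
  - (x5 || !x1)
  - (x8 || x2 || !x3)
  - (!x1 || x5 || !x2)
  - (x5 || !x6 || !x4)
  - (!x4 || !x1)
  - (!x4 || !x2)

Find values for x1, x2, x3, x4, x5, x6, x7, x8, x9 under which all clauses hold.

x1 = F  x2 = F  x3 = T  x4 = F  x5 = T  x6 = T  x7 = F  x8 = T  x9 = F

Try x1 = False.
For the remaining variables, x2 = False, x3 = True, x4 = False, x5 = True, x6 = True, x7 = False, x8 = True, x9 = False works.
Check each clause:
  1. (x5 || x4) — x5 is true.
  2. (x2 || x6 || !x5) — x6 is true.
  3. (!x2 || !x5) — !x2 is true.
  4. (x9 || !x1) — !x1 is true.
  5. (!x1 || !x9 || !x8) — !x1 is true.
  6. (x6 || x9) — x6 is true.
  7. (!x2 || !x9 || x7) — !x2 is true.
  8. (!x6 || x1 || !x4) — !x4 is true.
  9. (!x1 || !x3) — !x1 is true.
  10. (!x4 || !x5) — !x4 is true.
  11. (!x4 || x8 || x6) — x8 is true.
  12. (!x1 || x2 || x6) — !x1 is true.
  13. (x3 || !x1) — x3 is true.
  14. (!x4 || !x3) — !x4 is true.
  15. (!x9 || x5 || !x3) — x5 is true.
  16. (x6 || x3 || !x2) — x3 is true.
  17. (!x1 || x5) — x5 is true.
  18. (x2 || !x3 || x8) — x8 is true.
  19. (!x1 || x5 || !x2) — x5 is true.
  20. (!x4 || x5 || !x6) — !x4 is true.
  21. (!x4 || !x1) — !x4 is true.
  22. (!x4 || !x2) — !x4 is true.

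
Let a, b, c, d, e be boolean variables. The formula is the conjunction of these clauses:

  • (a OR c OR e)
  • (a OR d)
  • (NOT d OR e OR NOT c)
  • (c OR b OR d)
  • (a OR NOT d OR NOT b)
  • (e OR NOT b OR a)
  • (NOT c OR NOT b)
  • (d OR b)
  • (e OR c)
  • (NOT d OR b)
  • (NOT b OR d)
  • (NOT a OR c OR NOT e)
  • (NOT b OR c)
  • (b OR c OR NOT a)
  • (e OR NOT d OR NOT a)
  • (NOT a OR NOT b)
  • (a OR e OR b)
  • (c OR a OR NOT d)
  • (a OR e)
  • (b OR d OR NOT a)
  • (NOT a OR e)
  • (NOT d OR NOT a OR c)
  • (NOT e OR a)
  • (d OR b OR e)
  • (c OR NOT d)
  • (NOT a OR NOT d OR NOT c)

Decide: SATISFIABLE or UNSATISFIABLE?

a = True:
  propagation gives b=False, d=True; an empty clause results — contradiction.
a = False:
  propagation gives d=True, b=False; an empty clause results — contradiction.
Every branch closes, so no satisfying assignment exists.

UNSATISFIABLE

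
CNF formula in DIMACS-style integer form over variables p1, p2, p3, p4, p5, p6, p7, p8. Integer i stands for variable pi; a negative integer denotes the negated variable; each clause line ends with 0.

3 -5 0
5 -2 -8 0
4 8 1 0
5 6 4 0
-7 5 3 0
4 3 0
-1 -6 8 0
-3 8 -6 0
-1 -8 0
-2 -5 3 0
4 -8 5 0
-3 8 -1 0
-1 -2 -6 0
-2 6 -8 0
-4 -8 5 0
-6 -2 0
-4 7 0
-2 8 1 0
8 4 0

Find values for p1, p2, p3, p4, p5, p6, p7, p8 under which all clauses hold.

p1=F, p2=F, p3=T, p4=F, p5=T, p6=F, p7=T, p8=T

Pure literal: p2 appears only negated; assign p2 = False.
Try p1 = False.
Try p3 = True.
For the remaining variables, p4 = False, p5 = True, p6 = False, p7 = True, p8 = True works.
Every clause has at least one true literal under this assignment.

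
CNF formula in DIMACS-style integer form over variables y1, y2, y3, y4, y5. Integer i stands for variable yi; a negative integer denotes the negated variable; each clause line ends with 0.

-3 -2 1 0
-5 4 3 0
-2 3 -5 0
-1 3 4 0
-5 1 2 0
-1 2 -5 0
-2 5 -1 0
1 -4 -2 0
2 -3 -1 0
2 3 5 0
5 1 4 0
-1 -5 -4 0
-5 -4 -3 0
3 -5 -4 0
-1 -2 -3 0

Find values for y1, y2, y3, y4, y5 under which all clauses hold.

y1=False, y2=False, y3=True, y4=True, y5=False

Set y1 = False and propagate.
Set y2 = False and propagate.
  then y5 is forced to False.
  then y3 is forced to True.
  then y4 is forced to True.
Every clause has at least one true literal under this assignment.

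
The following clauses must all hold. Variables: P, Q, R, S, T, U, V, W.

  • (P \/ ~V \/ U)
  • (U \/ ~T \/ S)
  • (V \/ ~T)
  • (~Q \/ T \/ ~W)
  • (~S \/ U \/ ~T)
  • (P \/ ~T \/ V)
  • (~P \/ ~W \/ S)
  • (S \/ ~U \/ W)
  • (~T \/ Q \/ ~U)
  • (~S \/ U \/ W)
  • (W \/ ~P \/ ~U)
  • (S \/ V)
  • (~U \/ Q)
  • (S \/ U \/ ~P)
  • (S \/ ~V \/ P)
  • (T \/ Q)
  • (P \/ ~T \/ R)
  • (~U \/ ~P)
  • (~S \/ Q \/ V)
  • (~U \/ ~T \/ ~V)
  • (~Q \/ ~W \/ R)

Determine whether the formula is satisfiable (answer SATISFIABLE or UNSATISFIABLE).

Branch on P: take P = False.
Branch on Q: take Q = True.
The remaining clauses are satisfied by R = False, S = True, T = False, U = True, V = True, W = False.
Every clause has at least one true literal under this assignment.
So P = F  Q = T  R = F  S = T  T = F  U = T  V = T  W = F is a satisfying assignment.

SATISFIABLE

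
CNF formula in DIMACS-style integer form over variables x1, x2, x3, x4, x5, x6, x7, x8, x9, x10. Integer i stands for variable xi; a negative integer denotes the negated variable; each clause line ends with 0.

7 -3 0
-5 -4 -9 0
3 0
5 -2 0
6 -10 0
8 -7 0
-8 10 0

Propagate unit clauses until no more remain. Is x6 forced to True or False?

True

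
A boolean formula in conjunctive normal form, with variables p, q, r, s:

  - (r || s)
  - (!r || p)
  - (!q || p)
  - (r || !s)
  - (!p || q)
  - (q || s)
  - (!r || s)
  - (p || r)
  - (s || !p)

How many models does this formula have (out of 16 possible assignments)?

The models are:
  p=T q=T r=T s=T
That's 1 in total.

1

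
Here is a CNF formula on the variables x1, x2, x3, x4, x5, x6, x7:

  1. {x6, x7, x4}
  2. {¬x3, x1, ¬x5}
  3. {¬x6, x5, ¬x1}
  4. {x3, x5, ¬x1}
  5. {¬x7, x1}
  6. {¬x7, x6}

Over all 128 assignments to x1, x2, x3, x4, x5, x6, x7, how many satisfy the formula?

Split on x1, then x5.
  x1=T, x5=T: x2, x3 free; 5 ways for (x4,x6,x7) × 2^2 = 20.
  x1=T, x5=F: remaining (x2,x3,x4,x6,x7) ∈ {(F,T,T,F,F); (T,T,T,F,F)} — 2.
  x1=F, x5=T: x2 free; 3 ways for (x3,x4,x6,x7) × 2^1 = 6.
  x1=F, x5=F: x2, x3 free; 3 ways for (x4,x6,x7) × 2^2 = 12.
Total: 20 + 2 + 6 + 12 = 40.

40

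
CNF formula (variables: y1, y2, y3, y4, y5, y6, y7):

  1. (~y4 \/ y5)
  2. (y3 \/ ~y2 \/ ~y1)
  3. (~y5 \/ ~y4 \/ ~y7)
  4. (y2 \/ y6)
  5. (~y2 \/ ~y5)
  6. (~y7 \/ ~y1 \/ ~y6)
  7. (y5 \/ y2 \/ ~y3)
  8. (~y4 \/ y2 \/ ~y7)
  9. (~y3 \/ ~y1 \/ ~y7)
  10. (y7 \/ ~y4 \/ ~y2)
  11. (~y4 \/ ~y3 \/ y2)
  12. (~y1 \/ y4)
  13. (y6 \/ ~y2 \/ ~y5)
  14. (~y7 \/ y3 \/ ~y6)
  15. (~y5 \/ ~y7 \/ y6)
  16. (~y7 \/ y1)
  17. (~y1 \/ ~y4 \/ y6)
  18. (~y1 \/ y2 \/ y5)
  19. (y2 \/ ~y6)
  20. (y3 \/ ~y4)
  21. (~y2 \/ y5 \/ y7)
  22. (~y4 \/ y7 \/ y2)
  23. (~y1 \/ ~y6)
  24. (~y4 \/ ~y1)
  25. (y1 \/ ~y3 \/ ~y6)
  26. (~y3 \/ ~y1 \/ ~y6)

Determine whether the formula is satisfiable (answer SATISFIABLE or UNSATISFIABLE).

y2 = True:
  propagation gives y5=False, y4=False, y1=False, y7=False; an empty clause results — contradiction.
y2 = False:
  propagation gives y6=True; an empty clause results — contradiction.
Every branch closes, so no satisfying assignment exists.

UNSATISFIABLE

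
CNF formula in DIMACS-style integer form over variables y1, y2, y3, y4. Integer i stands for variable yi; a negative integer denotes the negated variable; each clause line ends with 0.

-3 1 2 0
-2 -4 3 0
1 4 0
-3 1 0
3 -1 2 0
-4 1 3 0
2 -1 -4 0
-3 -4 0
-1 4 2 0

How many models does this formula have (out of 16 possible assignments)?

2

The models are:
  y1=T y2=T y3=F y4=F
  y1=T y2=T y3=T y4=F
That's 2 in total.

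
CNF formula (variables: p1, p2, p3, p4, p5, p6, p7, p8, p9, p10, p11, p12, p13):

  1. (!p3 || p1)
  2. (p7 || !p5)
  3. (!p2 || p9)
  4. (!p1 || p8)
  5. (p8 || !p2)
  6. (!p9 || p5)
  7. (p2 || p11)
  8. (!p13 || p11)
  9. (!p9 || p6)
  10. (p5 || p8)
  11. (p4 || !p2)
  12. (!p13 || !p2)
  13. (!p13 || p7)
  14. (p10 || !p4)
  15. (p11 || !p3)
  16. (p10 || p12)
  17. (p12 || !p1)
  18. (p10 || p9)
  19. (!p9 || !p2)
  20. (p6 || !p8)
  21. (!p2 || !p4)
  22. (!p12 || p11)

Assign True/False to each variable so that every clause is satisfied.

p1 = T, p2 = F, p3 = T, p4 = T, p5 = F, p6 = T, p7 = T, p8 = T, p9 = F, p10 = T, p11 = T, p12 = T, p13 = F

Check each clause:
  1. (!p3 || p1) — p1 is true.
  2. (p7 || !p5) — !p5 is true.
  3. (p9 || !p2) — !p2 is true.
  4. (p8 || !p1) — p8 is true.
  5. (!p2 || p8) — p8 is true.
  6. (!p9 || p5) — !p9 is true.
  7. (p11 || p2) — p11 is true.
  8. (!p13 || p11) — p11 is true.
  9. (p6 || !p9) — p6 is true.
  10. (p5 || p8) — p8 is true.
  11. (p4 || !p2) — p4 is true.
  12. (!p13 || !p2) — !p13 is true.
  13. (p7 || !p13) — !p13 is true.
  14. (!p4 || p10) — p10 is true.
  15. (!p3 || p11) — p11 is true.
  16. (p10 || p12) — p10 is true.
  17. (p12 || !p1) — p12 is true.
  18. (p9 || p10) — p10 is true.
  19. (!p2 || !p9) — !p2 is true.
  20. (p6 || !p8) — p6 is true.
  21. (!p2 || !p4) — !p2 is true.
  22. (!p12 || p11) — p11 is true.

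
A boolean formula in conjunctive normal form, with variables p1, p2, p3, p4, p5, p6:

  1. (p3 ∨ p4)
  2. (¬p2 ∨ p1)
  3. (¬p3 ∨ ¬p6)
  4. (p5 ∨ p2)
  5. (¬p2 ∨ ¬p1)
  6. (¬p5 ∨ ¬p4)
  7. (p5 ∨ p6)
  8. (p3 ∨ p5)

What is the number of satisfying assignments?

2

The models are:
  p1=F p2=F p3=T p4=F p5=T p6=F
  p1=T p2=F p3=T p4=F p5=T p6=F
Count: 2.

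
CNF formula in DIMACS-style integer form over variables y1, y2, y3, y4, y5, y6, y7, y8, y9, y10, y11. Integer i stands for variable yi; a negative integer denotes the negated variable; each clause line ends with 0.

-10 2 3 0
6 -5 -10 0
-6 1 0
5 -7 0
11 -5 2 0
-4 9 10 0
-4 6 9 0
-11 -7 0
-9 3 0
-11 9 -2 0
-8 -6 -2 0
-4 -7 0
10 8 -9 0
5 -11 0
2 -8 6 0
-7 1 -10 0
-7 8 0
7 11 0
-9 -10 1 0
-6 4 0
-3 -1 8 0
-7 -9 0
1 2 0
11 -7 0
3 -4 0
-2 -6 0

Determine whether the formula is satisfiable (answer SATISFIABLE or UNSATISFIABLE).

SATISFIABLE

Set y1 = False and propagate.
  then y6 is forced to False.
  then y2 is forced to True.
Try y3 = True.
Try y4 = True.
  then y9 is forced to True.
  then y7 is forced to False.
  then y11 is forced to True.
  then y5 is forced to True.
  then y10 is forced to False.
  then y8 is forced to True.
So y1=F  y2=T  y3=T  y4=T  y5=T  y6=F  y7=F  y8=T  y9=T  y10=F  y11=T is a satisfying assignment.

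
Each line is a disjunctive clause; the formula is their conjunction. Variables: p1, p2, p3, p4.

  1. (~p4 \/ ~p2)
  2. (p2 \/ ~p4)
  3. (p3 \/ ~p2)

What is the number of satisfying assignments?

The models are:
  p1=0 p2=0 p3=0 p4=0
  p1=0 p2=0 p3=1 p4=0
  p1=0 p2=1 p3=1 p4=0
  p1=1 p2=0 p3=0 p4=0
  p1=1 p2=0 p3=1 p4=0
  p1=1 p2=1 p3=1 p4=0
Count: 6.

6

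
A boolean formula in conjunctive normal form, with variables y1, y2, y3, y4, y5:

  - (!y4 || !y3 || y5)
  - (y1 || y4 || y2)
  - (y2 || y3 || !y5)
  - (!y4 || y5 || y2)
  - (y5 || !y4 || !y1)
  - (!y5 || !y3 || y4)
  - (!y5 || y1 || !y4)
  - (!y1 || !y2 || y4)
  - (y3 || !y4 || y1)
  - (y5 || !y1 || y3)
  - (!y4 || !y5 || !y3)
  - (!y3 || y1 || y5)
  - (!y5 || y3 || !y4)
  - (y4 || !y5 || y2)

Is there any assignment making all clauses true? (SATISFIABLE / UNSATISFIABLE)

Try y1 = False.
Branch on y2: take y2 = True.
For the remaining variables, y3 = False, y4 = False, y5 = True works.
So y1=False, y2=True, y3=False, y4=False, y5=True is a satisfying assignment.

SATISFIABLE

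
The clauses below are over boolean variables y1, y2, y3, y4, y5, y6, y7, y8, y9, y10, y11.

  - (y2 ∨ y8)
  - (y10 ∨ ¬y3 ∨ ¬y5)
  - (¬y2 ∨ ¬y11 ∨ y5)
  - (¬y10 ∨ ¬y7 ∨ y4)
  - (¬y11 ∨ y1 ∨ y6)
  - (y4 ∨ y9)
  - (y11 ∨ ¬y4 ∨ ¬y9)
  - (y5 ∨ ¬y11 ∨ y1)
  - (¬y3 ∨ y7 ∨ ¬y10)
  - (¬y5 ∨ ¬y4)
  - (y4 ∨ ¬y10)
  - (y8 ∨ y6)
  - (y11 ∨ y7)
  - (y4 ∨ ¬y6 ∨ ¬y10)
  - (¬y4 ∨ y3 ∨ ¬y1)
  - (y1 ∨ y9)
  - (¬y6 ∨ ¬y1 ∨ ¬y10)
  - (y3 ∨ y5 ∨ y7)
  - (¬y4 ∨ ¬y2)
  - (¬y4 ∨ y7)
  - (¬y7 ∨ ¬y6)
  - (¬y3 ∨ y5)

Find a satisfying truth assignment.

y1 = False, y2 = True, y3 = False, y4 = False, y5 = True, y6 = True, y7 = False, y8 = True, y9 = True, y10 = False, y11 = True

Check each clause:
  1. (y2 ∨ y8) — y8 is true.
  2. (y10 ∨ ¬y3 ∨ ¬y5) — ¬y3 is true.
  3. (y5 ∨ ¬y11 ∨ ¬y2) — y5 is true.
  4. (¬y10 ∨ ¬y7 ∨ y4) — ¬y7 is true.
  5. (¬y11 ∨ y6 ∨ y1) — y6 is true.
  6. (y4 ∨ y9) — y9 is true.
  7. (y11 ∨ ¬y4 ∨ ¬y9) — y11 is true.
  8. (¬y11 ∨ y5 ∨ y1) — y5 is true.
  9. (y7 ∨ ¬y3 ∨ ¬y10) — ¬y3 is true.
  10. (¬y5 ∨ ¬y4) — ¬y4 is true.
  11. (¬y10 ∨ y4) — ¬y10 is true.
  12. (y8 ∨ y6) — y8 is true.
  13. (y7 ∨ y11) — y11 is true.
  14. (¬y6 ∨ ¬y10 ∨ y4) — ¬y10 is true.
  15. (¬y4 ∨ ¬y1 ∨ y3) — ¬y4 is true.
  16. (y9 ∨ y1) — y9 is true.
  17. (¬y1 ∨ ¬y10 ∨ ¬y6) — ¬y1 is true.
  18. (y5 ∨ y7 ∨ y3) — y5 is true.
  19. (¬y4 ∨ ¬y2) — ¬y4 is true.
  20. (¬y4 ∨ y7) — ¬y4 is true.
  21. (¬y7 ∨ ¬y6) — ¬y7 is true.
  22. (¬y3 ∨ y5) — ¬y3 is true.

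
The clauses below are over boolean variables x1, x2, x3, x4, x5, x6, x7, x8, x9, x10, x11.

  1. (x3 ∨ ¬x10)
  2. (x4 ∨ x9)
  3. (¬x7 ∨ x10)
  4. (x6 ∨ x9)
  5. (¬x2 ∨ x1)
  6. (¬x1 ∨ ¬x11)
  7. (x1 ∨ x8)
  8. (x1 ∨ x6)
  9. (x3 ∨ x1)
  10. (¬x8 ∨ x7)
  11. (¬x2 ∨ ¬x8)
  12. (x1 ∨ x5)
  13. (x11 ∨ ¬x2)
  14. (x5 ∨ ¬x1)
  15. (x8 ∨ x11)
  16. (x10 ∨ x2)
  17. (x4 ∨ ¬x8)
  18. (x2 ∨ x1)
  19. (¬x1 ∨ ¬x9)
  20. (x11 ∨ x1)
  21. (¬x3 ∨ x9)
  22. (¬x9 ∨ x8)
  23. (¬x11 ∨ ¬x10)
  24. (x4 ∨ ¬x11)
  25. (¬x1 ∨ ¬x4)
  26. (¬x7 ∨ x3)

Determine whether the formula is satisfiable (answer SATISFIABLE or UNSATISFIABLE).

UNSATISFIABLE

x1 = True:
  propagation gives x11=False, x2=False, x5=True, x8=True; an empty clause results — contradiction.
x1 = False:
  propagation gives x2=False; an empty clause results — contradiction.
Every branch closes, so no satisfying assignment exists.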